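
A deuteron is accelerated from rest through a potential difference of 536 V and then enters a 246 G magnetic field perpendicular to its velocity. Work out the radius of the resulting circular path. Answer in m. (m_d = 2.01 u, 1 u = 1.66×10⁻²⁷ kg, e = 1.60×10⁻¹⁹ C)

The kinetic energy gained is K = qV = (1×1.60×10^-19)(536) = 8.58×10^-17 J.
v = √(2K/m) = 2.27×10^5 m/s.
r = mv/(qB) = (3.34×10^-27)(2.27×10^5) / [(1×1.60×10^-19)(0.0246)] = 0.192 m.

r ≈ 0.192 m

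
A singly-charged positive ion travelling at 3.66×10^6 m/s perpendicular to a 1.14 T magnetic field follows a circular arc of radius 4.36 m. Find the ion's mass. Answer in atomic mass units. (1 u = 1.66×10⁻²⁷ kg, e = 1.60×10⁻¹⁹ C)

qvB = mv²/r ⇒ m = qBr/v.
m = (1×1.60×10^-19)(1.14)(4.36) / (3.66×10^6) = 2.17×10^-25 kg = 131 u.

m ≈ 131 u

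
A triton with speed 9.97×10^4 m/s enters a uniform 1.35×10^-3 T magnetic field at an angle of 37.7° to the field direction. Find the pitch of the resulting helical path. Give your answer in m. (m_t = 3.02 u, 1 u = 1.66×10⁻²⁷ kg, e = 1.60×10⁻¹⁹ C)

The velocity component along B is v∥ = v cos37.7° = 7.89×10^4 m/s.
The cyclotron period T = 2πm/(qB) = 1.46×10^-4 s is set by m, q, B alone.
Pitch = v∥·T = (7.89×10^4)(1.46×10^-4) = 11.5 m.

pitch ≈ 11.5 m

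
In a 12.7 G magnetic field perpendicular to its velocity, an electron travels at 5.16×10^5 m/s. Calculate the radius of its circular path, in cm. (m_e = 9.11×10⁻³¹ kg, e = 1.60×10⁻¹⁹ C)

r ≈ 0.231 cm

The magnetic force provides the centripetal force: qvB = mv²/r, so r = mv/(qB).
r = (9.11×10^-31 kg)(5.16×10^5 m/s) / [(1×1.60×10^-19 C)(1.27×10^-3 T)] = 2.31×10^-3 m.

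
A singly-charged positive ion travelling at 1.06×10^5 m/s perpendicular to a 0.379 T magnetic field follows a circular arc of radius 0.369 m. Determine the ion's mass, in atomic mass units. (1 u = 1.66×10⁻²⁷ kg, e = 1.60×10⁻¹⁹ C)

qvB = mv²/r ⇒ m = qBr/v.
m = (1×1.60×10^-19)(0.379)(0.369) / (1.06×10^5) = 2.11×10^-25 kg = 127 u.

m ≈ 127 u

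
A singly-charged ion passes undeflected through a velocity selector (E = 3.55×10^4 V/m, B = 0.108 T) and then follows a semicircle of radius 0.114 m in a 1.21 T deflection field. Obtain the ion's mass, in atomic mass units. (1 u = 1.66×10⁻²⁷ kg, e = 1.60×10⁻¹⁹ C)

v = E/B₁ = 3.29×10^5 m/s.
From r = mv/(qB₂), m = qB₂r/v = (1×1.60×10^-19)(1.21)(0.114) / (3.29×10^5) = 6.71×10^-26 kg.
In atomic mass units: m = 6.71×10^-26 / 1.66×10^-27 = 40.4 u.

m ≈ 40.4 u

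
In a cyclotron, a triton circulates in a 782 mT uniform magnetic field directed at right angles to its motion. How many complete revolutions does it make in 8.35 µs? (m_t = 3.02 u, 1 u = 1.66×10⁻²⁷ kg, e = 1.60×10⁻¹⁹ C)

N = 33

T = 2πm/(qB) = 2π(5.0132×10^-27) / [(1×1.60×10^-19)(0.782)] = 2.5175×10^-7 s.
N = t/T = 8.35×10^-6 / 2.5175×10^-7 ≈ 33.17, so 33 complete revolutions.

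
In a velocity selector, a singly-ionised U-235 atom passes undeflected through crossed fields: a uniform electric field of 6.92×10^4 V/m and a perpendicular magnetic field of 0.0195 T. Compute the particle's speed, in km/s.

v ≈ 3550 km/s

For zero net force, qE = qvB, so v = E/B.
v = (6.92×10^4) / (0.0195) = 3.55×10^6 m/s.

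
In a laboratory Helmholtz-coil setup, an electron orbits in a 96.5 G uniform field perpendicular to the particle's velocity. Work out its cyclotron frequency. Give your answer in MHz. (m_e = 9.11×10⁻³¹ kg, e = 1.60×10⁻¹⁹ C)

f = qB/(2πm) = (1×1.60×10^-19)(9.65×10^-3) / [2π(9.11×10^-31)] = 2.70×10^8 Hz.

f ≈ 270 MHz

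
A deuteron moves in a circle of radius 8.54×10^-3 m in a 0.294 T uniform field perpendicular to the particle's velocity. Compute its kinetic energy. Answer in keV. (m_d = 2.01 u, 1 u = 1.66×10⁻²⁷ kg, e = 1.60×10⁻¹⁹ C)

K ≈ 0.151 keV

v = qBr/m = (1×1.60×10^-19)(0.294)(8.54×10^-3) / (3.34×10^-27) = 1.20×10^5 m/s.
K = ½mv² = 0.5·(3.34×10^-27)·(1.20×10^5)² = 2.42×10^-17 J = 0.151 keV.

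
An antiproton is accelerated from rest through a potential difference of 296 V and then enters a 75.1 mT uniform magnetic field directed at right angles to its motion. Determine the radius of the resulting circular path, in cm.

The kinetic energy gained is K = qV = (1×1.60×10^-19)(296) = 4.74×10^-17 J.
v = √(2K/m) = 2.38×10^5 m/s.
r = mv/(qB) = (1.67×10^-27)(2.38×10^5) / [(1×1.60×10^-19)(0.0751)] = 0.0331 m.

r ≈ 3.31 cm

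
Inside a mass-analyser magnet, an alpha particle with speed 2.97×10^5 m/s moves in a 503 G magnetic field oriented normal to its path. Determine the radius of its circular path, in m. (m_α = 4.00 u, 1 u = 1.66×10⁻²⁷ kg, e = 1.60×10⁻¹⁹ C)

r ≈ 0.123 m

The magnetic force provides the centripetal force: qvB = mv²/r, so r = mv/(qB).
r = (6.64×10^-27 kg)(2.97×10^5 m/s) / [(2×1.60×10^-19 C)(0.0503 T)] = 0.123 m.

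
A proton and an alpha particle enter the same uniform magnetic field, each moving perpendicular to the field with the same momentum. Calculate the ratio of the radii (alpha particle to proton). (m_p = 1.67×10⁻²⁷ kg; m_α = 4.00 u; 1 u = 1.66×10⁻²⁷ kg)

r = p/(qB) ⇒ at equal p, r ∝ 1/q.
r_{alpha particle}/r_{proton} = 0.500.

ratio ≈ 0.500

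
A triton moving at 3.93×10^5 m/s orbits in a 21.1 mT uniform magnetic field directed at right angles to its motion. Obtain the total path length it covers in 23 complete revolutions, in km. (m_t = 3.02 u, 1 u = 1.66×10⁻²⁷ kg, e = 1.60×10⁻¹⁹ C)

r = mv/(qB) = 0.584 m, so one revolution covers 2πr = 3.67 m.
In 23 revolutions: L = 23·2πr = 84.3 m.

L ≈ 0.0843 km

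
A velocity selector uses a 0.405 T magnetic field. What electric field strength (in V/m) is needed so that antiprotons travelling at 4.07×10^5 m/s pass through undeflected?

E ≈ 1.65×10^5 V/m

qE = qvB ⇒ E = vB = (4.07×10^5)(0.405) = 1.65×10^5 V/m.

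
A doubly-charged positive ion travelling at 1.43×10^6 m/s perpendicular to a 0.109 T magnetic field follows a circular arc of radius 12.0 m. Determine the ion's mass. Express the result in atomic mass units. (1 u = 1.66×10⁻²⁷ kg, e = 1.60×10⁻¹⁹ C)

m ≈ 176 u

qvB = mv²/r ⇒ m = qBr/v.
m = (2×1.60×10^-19)(0.109)(12.0) / (1.43×10^6) = 2.93×10^-25 kg = 176 u.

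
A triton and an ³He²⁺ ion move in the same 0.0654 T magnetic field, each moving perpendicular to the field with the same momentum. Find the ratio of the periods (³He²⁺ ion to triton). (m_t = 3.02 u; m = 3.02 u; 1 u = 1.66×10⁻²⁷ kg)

ratio ≈ 0.500

T = 2πm/(qB) is independent of speed, so T₂/T₁ = (m₂/q₂)/(m₁/q₁).
T_{³He²⁺ ion}/T_{triton} = (5.01×10^-27/2e) / (5.01×10^-27/1e) = 0.500.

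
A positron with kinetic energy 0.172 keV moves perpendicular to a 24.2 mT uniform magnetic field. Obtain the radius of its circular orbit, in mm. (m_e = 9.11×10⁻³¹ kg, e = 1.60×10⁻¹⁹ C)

r ≈ 1.83 mm

Convert the energy: K = 0.172 keV = 2.75×10^-17 J.
v = √(2K/m) = √(2·2.75×10^-17/9.11×10^-31) = 7.77×10^6 m/s.
r = mv/(qB) = (9.11×10^-31)(7.77×10^6) / [(1×1.60×10^-19)(0.0242)] = 1.83×10^-3 m.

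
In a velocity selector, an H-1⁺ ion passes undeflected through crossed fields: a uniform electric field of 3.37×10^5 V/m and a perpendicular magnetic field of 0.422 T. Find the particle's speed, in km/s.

v ≈ 799 km/s

For zero net force, qE = qvB, so v = E/B.
v = (3.37×10^5) / (0.422) = 7.99×10^5 m/s.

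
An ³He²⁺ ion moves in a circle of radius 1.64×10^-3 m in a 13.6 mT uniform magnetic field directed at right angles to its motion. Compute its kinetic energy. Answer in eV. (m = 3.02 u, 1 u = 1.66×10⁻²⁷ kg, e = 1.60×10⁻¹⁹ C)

v = qBr/m = (2×1.60×10^-19)(0.0136)(1.64×10^-3) / (5.01×10^-27) = 1420 m/s.
K = ½mv² = 0.5·(5.01×10^-27)·(1420)² = 5.08×10^-21 J = 0.0318 eV.

K ≈ 0.0318 eV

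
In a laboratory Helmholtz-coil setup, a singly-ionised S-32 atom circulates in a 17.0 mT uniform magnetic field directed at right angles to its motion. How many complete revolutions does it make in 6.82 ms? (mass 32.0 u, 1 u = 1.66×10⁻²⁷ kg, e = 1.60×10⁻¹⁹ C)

T = 2πm/(qB) = 2π(5.312×10^-26) / [(1×1.60×10^-19)(0.0170)] = 1.2271×10^-4 s.
N = t/T = 6.82×10^-3 / 1.2271×10^-4 ≈ 55.58, so 55 complete revolutions.

N = 55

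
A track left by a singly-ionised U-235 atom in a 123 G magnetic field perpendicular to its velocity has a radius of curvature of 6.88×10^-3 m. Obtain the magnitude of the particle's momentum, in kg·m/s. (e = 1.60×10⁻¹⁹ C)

Since qvB = mv²/r, the momentum p = mv = qBr.
p = (1×1.60×10^-19)(0.0123)(6.88×10^-3) = 1.35×10^-23 kg·m/s.

p ≈ 1.35×10^-23 kg·m/s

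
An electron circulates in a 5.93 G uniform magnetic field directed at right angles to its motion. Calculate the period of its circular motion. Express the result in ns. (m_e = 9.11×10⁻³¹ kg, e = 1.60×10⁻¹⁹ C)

The cyclotron period is independent of speed: T = 2πm/(qB).
T = 2π(9.11×10^-31) / [(1×1.60×10^-19)(5.93×10^-4)] = 6.03×10^-8 s.

T ≈ 60.3 ns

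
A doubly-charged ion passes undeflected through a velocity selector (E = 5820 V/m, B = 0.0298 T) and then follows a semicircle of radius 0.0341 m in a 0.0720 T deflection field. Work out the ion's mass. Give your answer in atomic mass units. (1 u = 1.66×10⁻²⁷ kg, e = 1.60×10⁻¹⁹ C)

m ≈ 2.42 u

v = E/B₁ = 1.95×10^5 m/s.
From r = mv/(qB₂), m = qB₂r/v = (2×1.60×10^-19)(0.0720)(0.0341) / (1.95×10^5) = 4.02×10^-27 kg.
In atomic mass units: m = 4.02×10^-27 / 1.66×10^-27 = 2.42 u.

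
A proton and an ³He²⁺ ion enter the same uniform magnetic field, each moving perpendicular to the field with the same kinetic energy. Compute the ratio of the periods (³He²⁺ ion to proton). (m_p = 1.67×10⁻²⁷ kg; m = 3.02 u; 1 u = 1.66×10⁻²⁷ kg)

ratio ≈ 1.50

T = 2πm/(qB) is independent of speed, so T₂/T₁ = (m₂/q₂)/(m₁/q₁).
T_{³He²⁺ ion}/T_{proton} = (5.01×10^-27/2e) / (1.67×10^-27/1e) = 1.50.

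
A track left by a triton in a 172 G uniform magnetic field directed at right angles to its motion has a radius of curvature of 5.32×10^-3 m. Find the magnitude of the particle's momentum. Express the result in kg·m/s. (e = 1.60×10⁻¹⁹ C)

Since qvB = mv²/r, the momentum p = mv = qBr.
p = (1×1.60×10^-19)(0.0172)(5.32×10^-3) = 1.46×10^-23 kg·m/s.

p ≈ 1.46×10^-23 kg·m/s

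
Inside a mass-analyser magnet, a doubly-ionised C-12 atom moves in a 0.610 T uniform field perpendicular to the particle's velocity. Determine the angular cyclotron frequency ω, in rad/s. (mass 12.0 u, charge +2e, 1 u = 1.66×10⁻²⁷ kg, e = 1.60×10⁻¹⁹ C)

ω ≈ 9.80×10^6 rad/s

ω = qB/m = (2×1.60×10^-19)(0.610) / (1.99×10^-26) = 9.80×10^6 rad/s.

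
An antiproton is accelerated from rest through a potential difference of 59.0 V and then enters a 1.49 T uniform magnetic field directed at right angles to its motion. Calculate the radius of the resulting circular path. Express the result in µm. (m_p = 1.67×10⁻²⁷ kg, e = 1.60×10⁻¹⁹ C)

The kinetic energy gained is K = qV = (1×1.60×10^-19)(59.0) = 9.44×10^-18 J.
v = √(2K/m) = 1.06×10^5 m/s.
r = mv/(qB) = (1.67×10^-27)(1.06×10^5) / [(1×1.60×10^-19)(1.49)] = 7.45×10^-4 m.

r ≈ 745 µm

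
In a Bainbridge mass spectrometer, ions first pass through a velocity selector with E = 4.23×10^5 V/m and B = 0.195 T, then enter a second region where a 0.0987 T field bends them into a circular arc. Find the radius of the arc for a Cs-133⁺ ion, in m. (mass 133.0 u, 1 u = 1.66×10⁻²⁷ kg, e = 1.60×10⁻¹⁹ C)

r ≈ 30.3 m

The selector passes v = E/B = 4.23×10^5/0.195 = 2.17×10^6 m/s.
In the deflection region, r = mv/(qB₂) = (2.21×10^-25)(2.17×10^6) / [(1×1.60×10^-19)(0.0987)] = 30.3 m.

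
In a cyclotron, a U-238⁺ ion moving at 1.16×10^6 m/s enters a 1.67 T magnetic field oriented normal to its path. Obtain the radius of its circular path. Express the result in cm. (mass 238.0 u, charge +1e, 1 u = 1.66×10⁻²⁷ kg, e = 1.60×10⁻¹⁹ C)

The magnetic force provides the centripetal force: qvB = mv²/r, so r = mv/(qB).
r = (3.95×10^-25 kg)(1.16×10^6 m/s) / [(1×1.60×10^-19 C)(1.67 T)] = 1.72 m.

r ≈ 172 cm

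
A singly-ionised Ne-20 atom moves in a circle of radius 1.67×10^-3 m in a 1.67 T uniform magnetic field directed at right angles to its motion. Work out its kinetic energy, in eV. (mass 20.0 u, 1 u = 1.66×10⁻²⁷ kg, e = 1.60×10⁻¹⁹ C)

K ≈ 18.7 eV

v = qBr/m = (1×1.60×10^-19)(1.67)(1.67×10^-3) / (3.32×10^-26) = 1.34×10^4 m/s.
K = ½mv² = 0.5·(3.32×10^-26)·(1.34×10^4)² = 3.00×10^-18 J = 18.7 eV.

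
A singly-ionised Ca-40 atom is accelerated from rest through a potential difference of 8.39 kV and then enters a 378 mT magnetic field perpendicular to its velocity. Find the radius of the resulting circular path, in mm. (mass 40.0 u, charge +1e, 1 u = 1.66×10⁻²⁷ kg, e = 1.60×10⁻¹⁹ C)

The kinetic energy gained is K = qV = (1×1.60×10^-19)(8390) = 1.34×10^-15 J.
v = √(2K/m) = 2.01×10^5 m/s.
r = mv/(qB) = (6.64×10^-26)(2.01×10^5) / [(1×1.60×10^-19)(0.378)] = 0.221 m.

r ≈ 221 mm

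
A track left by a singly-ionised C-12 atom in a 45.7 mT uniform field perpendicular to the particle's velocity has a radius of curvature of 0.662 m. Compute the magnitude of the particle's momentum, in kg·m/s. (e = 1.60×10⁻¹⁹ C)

Since qvB = mv²/r, the momentum p = mv = qBr.
p = (1×1.60×10^-19)(0.0457)(0.662) = 4.84×10^-21 kg·m/s.

p ≈ 4.84×10^-21 kg·m/s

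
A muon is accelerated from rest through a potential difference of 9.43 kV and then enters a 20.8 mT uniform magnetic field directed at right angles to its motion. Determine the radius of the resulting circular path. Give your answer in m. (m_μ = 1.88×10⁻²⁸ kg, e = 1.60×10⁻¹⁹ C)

r ≈ 0.226 m

The kinetic energy gained is K = qV = (1×1.60×10^-19)(9430) = 1.51×10^-15 J.
v = √(2K/m) = 4.01×10^6 m/s.
r = mv/(qB) = (1.88×10^-28)(4.01×10^6) / [(1×1.60×10^-19)(0.0208)] = 0.226 m.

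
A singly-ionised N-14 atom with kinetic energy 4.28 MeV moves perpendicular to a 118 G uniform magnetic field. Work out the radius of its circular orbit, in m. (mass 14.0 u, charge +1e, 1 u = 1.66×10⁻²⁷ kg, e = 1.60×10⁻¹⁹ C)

r ≈ 94.5 m

Convert the energy: K = 4.28 MeV = 6.85×10^-13 J.
v = √(2K/m) = √(2·6.85×10^-13/2.32×10^-26) = 7.68×10^6 m/s.
r = mv/(qB) = (2.32×10^-26)(7.68×10^6) / [(1×1.60×10^-19)(0.0118)] = 94.5 m.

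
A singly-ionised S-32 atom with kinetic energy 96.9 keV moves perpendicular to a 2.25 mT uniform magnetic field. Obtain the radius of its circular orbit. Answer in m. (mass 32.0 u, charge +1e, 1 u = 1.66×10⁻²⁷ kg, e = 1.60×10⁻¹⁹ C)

Convert the energy: K = 96.9 keV = 1.55×10^-14 J.
v = √(2K/m) = √(2·1.55×10^-14/5.31×10^-26) = 7.64×10^5 m/s.
r = mv/(qB) = (5.31×10^-26)(7.64×10^5) / [(1×1.60×10^-19)(2.25×10^-3)] = 113 m.

r ≈ 113 m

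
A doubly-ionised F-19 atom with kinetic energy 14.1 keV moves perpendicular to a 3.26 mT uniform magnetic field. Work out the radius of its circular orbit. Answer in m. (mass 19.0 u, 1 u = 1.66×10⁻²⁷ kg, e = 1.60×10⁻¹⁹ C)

Convert the energy: K = 14.1 keV = 2.26×10^-15 J.
v = √(2K/m) = √(2·2.26×10^-15/3.15×10^-26) = 3.78×10^5 m/s.
r = mv/(qB) = (3.15×10^-26)(3.78×10^5) / [(2×1.60×10^-19)(3.26×10^-3)] = 11.4 m.

r ≈ 11.4 m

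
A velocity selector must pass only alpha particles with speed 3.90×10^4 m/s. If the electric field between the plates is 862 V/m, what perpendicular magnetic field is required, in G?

qE = qvB ⇒ B = E/v = (862) / (3.90×10^4) = 0.0221 T.

B ≈ 221 G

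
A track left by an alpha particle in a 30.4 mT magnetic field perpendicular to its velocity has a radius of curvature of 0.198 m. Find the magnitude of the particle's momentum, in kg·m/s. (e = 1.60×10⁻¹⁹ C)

Since qvB = mv²/r, the momentum p = mv = qBr.
p = (2×1.60×10^-19)(0.0304)(0.198) = 1.93×10^-21 kg·m/s.

p ≈ 1.93×10^-21 kg·m/s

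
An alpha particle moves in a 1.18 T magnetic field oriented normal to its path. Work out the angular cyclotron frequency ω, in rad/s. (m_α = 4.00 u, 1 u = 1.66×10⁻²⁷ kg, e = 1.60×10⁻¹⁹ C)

ω = qB/m = (2×1.60×10^-19)(1.18) / (6.64×10^-27) = 5.69×10^7 rad/s.

ω ≈ 5.69×10^7 rad/s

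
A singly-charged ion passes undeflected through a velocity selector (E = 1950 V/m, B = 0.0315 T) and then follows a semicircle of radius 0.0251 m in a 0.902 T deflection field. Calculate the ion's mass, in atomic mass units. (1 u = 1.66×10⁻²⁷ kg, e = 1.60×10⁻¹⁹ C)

v = E/B₁ = 6.19×10^4 m/s.
From r = mv/(qB₂), m = qB₂r/v = (1×1.60×10^-19)(0.902)(0.0251) / (6.19×10^4) = 5.85×10^-26 kg.
In atomic mass units: m = 5.85×10^-26 / 1.66×10^-27 = 35.3 u.

m ≈ 35.3 u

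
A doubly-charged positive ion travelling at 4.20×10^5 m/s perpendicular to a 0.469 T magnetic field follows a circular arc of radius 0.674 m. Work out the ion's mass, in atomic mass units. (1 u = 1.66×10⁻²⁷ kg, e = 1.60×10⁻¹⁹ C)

qvB = mv²/r ⇒ m = qBr/v.
m = (2×1.60×10^-19)(0.469)(0.674) / (4.20×10^5) = 2.41×10^-25 kg = 145 u.

m ≈ 145 u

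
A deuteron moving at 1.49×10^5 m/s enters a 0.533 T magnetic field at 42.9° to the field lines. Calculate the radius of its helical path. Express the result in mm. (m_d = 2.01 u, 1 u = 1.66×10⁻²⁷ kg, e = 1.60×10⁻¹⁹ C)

Only the perpendicular component v⊥ = v sin42.9° = 1.01×10^5 m/s is bent by the field.
r = m v⊥ /(qB) = (3.34×10^-27)(1.01×10^5) / [(1×1.60×10^-19)(0.533)] = 3.97×10^-3 m.

r ≈ 3.97 mm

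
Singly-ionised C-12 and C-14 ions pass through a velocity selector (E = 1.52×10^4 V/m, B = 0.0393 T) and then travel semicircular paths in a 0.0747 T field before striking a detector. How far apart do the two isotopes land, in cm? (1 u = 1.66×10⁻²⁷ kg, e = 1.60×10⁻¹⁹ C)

Δd ≈ 21.5 cm

Both emerge at v = E/B₁ = 3.87×10^5 m/s.
r = mv/(qB₂), so r₁ = 0.645 m and r₂ = 0.752 m, giving Δr = 0.107 m.
After a semicircle each ion lands a diameter 2r from the entry slit, so the separation is 2Δr = 0.215 m.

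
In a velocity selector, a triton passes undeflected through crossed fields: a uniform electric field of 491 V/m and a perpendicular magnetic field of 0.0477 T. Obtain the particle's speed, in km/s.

v ≈ 10.3 km/s

For zero net force, qE = qvB, so v = E/B.
v = (491) / (0.0477) = 1.03×10^4 m/s.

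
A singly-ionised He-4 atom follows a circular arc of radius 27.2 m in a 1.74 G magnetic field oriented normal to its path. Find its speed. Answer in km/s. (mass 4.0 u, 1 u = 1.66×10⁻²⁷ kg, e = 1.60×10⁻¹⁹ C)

v ≈ 114 km/s

From qvB = mv²/r, v = qBr/m.
v = (1×1.60×10^-19)(1.74×10^-4)(27.2) / (6.64×10^-27) = 1.14×10^5 m/s.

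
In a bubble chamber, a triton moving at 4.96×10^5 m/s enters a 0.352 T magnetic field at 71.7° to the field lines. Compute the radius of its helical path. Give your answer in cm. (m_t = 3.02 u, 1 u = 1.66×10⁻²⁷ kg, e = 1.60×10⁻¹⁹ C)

Only the perpendicular component v⊥ = v sin71.7° = 4.71×10^5 m/s is bent by the field.
r = m v⊥ /(qB) = (5.01×10^-27)(4.71×10^5) / [(1×1.60×10^-19)(0.352)] = 0.0419 m.

r ≈ 4.19 cm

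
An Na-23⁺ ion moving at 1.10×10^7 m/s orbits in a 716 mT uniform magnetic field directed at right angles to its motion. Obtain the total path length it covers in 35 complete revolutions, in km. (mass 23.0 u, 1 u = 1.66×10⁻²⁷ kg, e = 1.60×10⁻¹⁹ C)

L ≈ 0.806 km

r = mv/(qB) = 3.67 m, so one revolution covers 2πr = 23.0 m.
In 35 revolutions: L = 35·2πr = 806 m.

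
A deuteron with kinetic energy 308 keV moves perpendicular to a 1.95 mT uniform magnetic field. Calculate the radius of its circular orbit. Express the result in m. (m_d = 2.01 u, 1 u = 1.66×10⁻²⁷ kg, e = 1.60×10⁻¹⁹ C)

Convert the energy: K = 308 keV = 4.93×10^-14 J.
v = √(2K/m) = √(2·4.93×10^-14/3.34×10^-27) = 5.43×10^6 m/s.
r = mv/(qB) = (3.34×10^-27)(5.43×10^6) / [(1×1.60×10^-19)(1.95×10^-3)] = 58.1 m.

r ≈ 58.1 m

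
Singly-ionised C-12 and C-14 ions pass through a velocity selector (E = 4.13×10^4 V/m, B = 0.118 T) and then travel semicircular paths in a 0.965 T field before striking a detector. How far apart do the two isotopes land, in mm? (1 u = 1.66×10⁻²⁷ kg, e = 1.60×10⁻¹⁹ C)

Both emerge at v = E/B₁ = 3.50×10^5 m/s.
r = mv/(qB₂), so r₁ = 0.04516 m and r₂ = 0.05268 m, giving Δr = 7.53×10^-3 m.
After a semicircle each ion lands a diameter 2r from the entry slit, so the separation is 2Δr = 0.0151 m.

Δd ≈ 15.1 mm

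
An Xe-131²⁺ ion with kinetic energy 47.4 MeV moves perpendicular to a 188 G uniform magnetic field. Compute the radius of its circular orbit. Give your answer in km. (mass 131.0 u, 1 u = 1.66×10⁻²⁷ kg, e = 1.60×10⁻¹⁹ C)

Convert the energy: K = 47.4 MeV = 7.58×10^-12 J.
v = √(2K/m) = √(2·7.58×10^-12/2.17×10^-25) = 8.35×10^6 m/s.
r = mv/(qB) = (2.17×10^-25)(8.35×10^6) / [(2×1.60×10^-19)(0.0188)] = 302 m.

r ≈ 0.302 km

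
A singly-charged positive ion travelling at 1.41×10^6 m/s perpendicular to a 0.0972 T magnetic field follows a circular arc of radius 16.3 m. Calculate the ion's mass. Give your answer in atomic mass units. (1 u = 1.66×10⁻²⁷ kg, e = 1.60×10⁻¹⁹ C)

qvB = mv²/r ⇒ m = qBr/v.
m = (1×1.60×10^-19)(0.0972)(16.3) / (1.41×10^6) = 1.80×10^-25 kg = 108 u.

m ≈ 108 u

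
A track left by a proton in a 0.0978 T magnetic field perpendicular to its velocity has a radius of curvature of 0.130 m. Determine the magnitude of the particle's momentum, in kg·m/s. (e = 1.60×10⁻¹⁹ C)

p ≈ 2.03×10^-21 kg·m/s

Since qvB = mv²/r, the momentum p = mv = qBr.
p = (1×1.60×10^-19)(0.0978)(0.130) = 2.03×10^-21 kg·m/s.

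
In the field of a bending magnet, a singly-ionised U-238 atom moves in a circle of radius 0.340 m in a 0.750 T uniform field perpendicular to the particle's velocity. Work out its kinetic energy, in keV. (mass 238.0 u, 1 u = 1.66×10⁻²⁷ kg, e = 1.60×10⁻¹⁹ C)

K ≈ 13.2 keV

v = qBr/m = (1×1.60×10^-19)(0.750)(0.340) / (3.95×10^-25) = 1.03×10^5 m/s.
K = ½mv² = 0.5·(3.95×10^-25)·(1.03×10^5)² = 2.11×10^-15 J = 13.2 keV.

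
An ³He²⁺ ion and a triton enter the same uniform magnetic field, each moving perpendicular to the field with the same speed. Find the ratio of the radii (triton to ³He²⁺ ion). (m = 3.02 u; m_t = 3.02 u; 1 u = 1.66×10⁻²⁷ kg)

r = mv/(qB) ⇒ at equal v, r ∝ m/q.
r_{triton}/r_{³He²⁺ ion} = 2.00.

ratio ≈ 2.00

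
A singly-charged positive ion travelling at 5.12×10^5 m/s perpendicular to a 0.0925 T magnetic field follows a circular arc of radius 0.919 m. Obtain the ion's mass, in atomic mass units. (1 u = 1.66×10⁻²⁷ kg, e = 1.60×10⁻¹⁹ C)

qvB = mv²/r ⇒ m = qBr/v.
m = (1×1.60×10^-19)(0.0925)(0.919) / (5.12×10^5) = 2.66×10^-26 kg = 16.0 u.

m ≈ 16.0 u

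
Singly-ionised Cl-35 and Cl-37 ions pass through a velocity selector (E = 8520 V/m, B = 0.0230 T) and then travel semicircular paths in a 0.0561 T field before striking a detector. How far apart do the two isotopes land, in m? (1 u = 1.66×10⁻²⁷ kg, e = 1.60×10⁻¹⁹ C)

Both emerge at v = E/B₁ = 3.70×10^5 m/s.
r = mv/(qB₂), so r₁ = 2.398 m and r₂ = 2.535 m, giving Δr = 0.137 m.
After a semicircle each ion lands a diameter 2r from the entry slit, so the separation is 2Δr = 0.274 m.

Δd ≈ 0.274 m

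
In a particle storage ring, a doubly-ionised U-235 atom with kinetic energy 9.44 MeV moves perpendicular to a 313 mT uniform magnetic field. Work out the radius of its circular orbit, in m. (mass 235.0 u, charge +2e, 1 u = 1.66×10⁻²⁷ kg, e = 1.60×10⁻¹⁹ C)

Convert the energy: K = 9.44 MeV = 1.51×10^-12 J.
v = √(2K/m) = √(2·1.51×10^-12/3.90×10^-25) = 2.78×10^6 m/s.
r = mv/(qB) = (3.90×10^-25)(2.78×10^6) / [(2×1.60×10^-19)(0.313)] = 10.8 m.

r ≈ 10.8 m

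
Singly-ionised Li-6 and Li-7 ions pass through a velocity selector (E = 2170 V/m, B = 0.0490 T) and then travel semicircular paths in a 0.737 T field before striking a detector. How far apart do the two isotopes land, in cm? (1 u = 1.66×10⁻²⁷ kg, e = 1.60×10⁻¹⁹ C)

Both emerge at v = E/B₁ = 4.43×10^4 m/s.
r = mv/(qB₂), so r₁ = 3.741×10^-3 m and r₂ = 4.364×10^-3 m, giving Δr = 6.23×10^-4 m.
After a semicircle each ion lands a diameter 2r from the entry slit, so the separation is 2Δr = 1.25×10^-3 m.

Δd ≈ 0.125 cm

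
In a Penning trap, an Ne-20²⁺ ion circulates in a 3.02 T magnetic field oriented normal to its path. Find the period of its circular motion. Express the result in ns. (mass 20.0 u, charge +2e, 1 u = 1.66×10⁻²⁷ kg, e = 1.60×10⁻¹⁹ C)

T ≈ 216 ns

The cyclotron period is independent of speed: T = 2πm/(qB).
T = 2π(3.32×10^-26) / [(2×1.60×10^-19)(3.02)] = 2.16×10^-7 s.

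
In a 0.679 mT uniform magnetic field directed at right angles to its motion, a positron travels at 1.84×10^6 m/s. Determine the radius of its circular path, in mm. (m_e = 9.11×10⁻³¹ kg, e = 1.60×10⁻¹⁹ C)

The magnetic force provides the centripetal force: qvB = mv²/r, so r = mv/(qB).
r = (9.11×10^-31 kg)(1.84×10^6 m/s) / [(1×1.60×10^-19 C)(6.79×10^-4 T)] = 0.0154 m.

r ≈ 15.4 mm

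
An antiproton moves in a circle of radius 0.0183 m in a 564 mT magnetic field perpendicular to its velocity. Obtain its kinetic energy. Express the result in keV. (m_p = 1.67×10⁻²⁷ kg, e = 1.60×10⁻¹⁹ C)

v = qBr/m = (1×1.60×10^-19)(0.564)(0.0183) / (1.67×10^-27) = 9.89×10^5 m/s.
K = ½mv² = 0.5·(1.67×10^-27)·(9.89×10^5)² = 8.16×10^-16 J = 5.10 keV.

K ≈ 5.10 keV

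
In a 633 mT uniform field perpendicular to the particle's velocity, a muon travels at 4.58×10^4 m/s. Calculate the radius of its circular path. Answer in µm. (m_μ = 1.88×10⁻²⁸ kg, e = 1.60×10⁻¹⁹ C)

r ≈ 85.0 µm

The magnetic force provides the centripetal force: qvB = mv²/r, so r = mv/(qB).
r = (1.88×10^-28 kg)(4.58×10^4 m/s) / [(1×1.60×10^-19 C)(0.633 T)] = 8.50×10^-5 m.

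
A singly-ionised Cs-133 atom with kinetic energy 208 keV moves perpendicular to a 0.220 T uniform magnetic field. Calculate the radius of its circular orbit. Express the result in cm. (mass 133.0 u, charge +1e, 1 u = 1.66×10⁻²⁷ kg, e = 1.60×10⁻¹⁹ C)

r ≈ 344 cm

Convert the energy: K = 208 keV = 3.33×10^-14 J.
v = √(2K/m) = √(2·3.33×10^-14/2.21×10^-25) = 5.49×10^5 m/s.
r = mv/(qB) = (2.21×10^-25)(5.49×10^5) / [(1×1.60×10^-19)(0.220)] = 3.44 m.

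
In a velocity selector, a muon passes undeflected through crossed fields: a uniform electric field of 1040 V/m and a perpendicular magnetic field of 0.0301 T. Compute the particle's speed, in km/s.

For zero net force, qE = qvB, so v = E/B.
v = (1040) / (0.0301) = 3.46×10^4 m/s.

v ≈ 34.6 km/s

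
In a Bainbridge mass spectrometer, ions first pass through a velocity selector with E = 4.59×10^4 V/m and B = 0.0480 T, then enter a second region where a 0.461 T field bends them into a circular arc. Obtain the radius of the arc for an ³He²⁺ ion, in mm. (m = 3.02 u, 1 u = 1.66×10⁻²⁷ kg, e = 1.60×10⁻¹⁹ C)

The selector passes v = E/B = 4.59×10^4/0.0480 = 9.56×10^5 m/s.
In the deflection region, r = mv/(qB₂) = (5.01×10^-27)(9.56×10^5) / [(2×1.60×10^-19)(0.461)] = 0.0325 m.

r ≈ 32.5 mm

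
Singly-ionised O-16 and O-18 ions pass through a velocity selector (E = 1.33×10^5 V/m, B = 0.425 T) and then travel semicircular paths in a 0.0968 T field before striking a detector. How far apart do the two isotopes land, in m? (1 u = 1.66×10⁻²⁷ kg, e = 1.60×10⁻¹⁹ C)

Δd ≈ 0.134 m

Both emerge at v = E/B₁ = 3.13×10^5 m/s.
r = mv/(qB₂), so r₁ = 0.5367 m and r₂ = 0.6037 m, giving Δr = 0.0671 m.
After a semicircle each ion lands a diameter 2r from the entry slit, so the separation is 2Δr = 0.134 m.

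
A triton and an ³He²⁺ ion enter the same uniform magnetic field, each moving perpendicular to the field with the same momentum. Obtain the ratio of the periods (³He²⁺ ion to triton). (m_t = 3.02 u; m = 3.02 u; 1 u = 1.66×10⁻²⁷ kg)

ratio ≈ 0.500

T = 2πm/(qB) is independent of speed, so T₂/T₁ = (m₂/q₂)/(m₁/q₁).
T_{³He²⁺ ion}/T_{triton} = (5.01×10^-27/2e) / (5.01×10^-27/1e) = 0.500.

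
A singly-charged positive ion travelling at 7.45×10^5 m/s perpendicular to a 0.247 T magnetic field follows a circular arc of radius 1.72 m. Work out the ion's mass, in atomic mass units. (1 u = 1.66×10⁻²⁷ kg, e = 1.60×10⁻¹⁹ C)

m ≈ 55.0 u

qvB = mv²/r ⇒ m = qBr/v.
m = (1×1.60×10^-19)(0.247)(1.72) / (7.45×10^5) = 9.12×10^-26 kg = 55.0 u.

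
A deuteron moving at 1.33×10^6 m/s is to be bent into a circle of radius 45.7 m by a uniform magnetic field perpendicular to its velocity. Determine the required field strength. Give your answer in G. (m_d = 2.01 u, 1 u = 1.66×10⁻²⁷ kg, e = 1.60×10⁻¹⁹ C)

qvB = mv²/r gives B = mv/(qr).
B = (3.34×10^-27)(1.33×10^6) / [(1×1.60×10^-19)(45.7)] = 6.07×10^-4 T.

B ≈ 6.07 G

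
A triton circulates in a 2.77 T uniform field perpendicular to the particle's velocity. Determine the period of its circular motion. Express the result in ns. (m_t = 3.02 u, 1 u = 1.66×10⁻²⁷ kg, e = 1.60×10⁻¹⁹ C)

T ≈ 71.1 ns

The cyclotron period is independent of speed: T = 2πm/(qB).
T = 2π(5.01×10^-27) / [(1×1.60×10^-19)(2.77)] = 7.11×10^-8 s.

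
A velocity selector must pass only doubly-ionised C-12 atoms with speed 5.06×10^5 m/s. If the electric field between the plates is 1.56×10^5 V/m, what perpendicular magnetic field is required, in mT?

qE = qvB ⇒ B = E/v = (1.56×10^5) / (5.06×10^5) = 0.308 T.

B ≈ 308 mT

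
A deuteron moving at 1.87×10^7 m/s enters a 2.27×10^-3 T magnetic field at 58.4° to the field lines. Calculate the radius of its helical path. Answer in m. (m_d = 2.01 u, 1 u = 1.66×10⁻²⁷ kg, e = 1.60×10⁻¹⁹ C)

r ≈ 146 m

Only the perpendicular component v⊥ = v sin58.4° = 1.59×10^7 m/s is bent by the field.
r = m v⊥ /(qB) = (3.34×10^-27)(1.59×10^7) / [(1×1.60×10^-19)(2.27×10^-3)] = 146 m.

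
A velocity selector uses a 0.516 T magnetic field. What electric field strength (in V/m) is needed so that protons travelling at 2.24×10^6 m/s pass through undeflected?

E ≈ 1.16×10^6 V/m

qE = qvB ⇒ E = vB = (2.24×10^6)(0.516) = 1.16×10^6 V/m.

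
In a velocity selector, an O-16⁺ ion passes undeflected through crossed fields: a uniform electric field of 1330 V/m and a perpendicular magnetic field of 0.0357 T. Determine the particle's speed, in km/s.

For zero net force, qE = qvB, so v = E/B.
v = (1330) / (0.0357) = 3.73×10^4 m/s.

v ≈ 37.3 km/s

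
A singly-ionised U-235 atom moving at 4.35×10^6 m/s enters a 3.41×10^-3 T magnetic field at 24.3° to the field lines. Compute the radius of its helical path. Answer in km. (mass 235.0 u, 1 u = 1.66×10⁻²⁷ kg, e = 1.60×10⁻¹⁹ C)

r ≈ 1.28 km

Only the perpendicular component v⊥ = v sin24.3° = 1.79×10^6 m/s is bent by the field.
r = m v⊥ /(qB) = (3.90×10^-25)(1.79×10^6) / [(1×1.60×10^-19)(3.41×10^-3)] = 1280 m.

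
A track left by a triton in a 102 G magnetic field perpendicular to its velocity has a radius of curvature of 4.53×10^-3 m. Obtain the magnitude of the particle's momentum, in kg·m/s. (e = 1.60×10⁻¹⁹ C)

Since qvB = mv²/r, the momentum p = mv = qBr.
p = (1×1.60×10^-19)(0.0102)(4.53×10^-3) = 7.39×10^-24 kg·m/s.

p ≈ 7.39×10^-24 kg·m/s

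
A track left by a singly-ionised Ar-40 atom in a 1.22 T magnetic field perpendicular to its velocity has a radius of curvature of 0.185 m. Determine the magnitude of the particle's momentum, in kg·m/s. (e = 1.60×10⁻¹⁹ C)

Since qvB = mv²/r, the momentum p = mv = qBr.
p = (1×1.60×10^-19)(1.22)(0.185) = 3.61×10^-20 kg·m/s.

p ≈ 3.61×10^-20 kg·m/s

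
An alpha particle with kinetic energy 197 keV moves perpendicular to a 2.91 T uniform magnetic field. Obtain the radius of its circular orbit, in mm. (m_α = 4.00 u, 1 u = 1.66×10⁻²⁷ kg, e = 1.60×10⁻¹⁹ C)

r ≈ 22.0 mm

Convert the energy: K = 197 keV = 3.15×10^-14 J.
v = √(2K/m) = √(2·3.15×10^-14/6.64×10^-27) = 3.08×10^6 m/s.
r = mv/(qB) = (6.64×10^-27)(3.08×10^6) / [(2×1.60×10^-19)(2.91)] = 0.0220 m.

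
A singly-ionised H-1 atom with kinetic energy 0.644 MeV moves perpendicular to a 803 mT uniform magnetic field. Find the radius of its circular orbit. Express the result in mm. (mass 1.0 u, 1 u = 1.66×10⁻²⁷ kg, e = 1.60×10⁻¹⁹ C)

Convert the energy: K = 0.644 MeV = 1.03×10^-13 J.
v = √(2K/m) = √(2·1.03×10^-13/1.66×10^-27) = 1.11×10^7 m/s.
r = mv/(qB) = (1.66×10^-27)(1.11×10^7) / [(1×1.60×10^-19)(0.803)] = 0.144 m.

r ≈ 144 mm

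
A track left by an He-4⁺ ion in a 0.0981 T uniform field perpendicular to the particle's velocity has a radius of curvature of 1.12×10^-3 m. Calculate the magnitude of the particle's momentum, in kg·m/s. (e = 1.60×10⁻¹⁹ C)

Since qvB = mv²/r, the momentum p = mv = qBr.
p = (1×1.60×10^-19)(0.0981)(1.12×10^-3) = 1.76×10^-23 kg·m/s.

p ≈ 1.76×10^-23 kg·m/s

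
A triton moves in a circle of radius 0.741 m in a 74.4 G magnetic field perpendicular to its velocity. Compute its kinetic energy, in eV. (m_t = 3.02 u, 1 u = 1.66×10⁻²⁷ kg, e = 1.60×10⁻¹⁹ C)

K ≈ 485 eV

v = qBr/m = (1×1.60×10^-19)(7.44×10^-3)(0.741) / (5.01×10^-27) = 1.76×10^5 m/s.
K = ½mv² = 0.5·(5.01×10^-27)·(1.76×10^5)² = 7.76×10^-17 J = 485 eV.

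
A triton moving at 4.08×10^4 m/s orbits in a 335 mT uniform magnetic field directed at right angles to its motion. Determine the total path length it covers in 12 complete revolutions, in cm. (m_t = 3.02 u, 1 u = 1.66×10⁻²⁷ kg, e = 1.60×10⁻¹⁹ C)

r = mv/(qB) = 3.82×10^-3 m, so one revolution covers 2πr = 0.0240 m.
In 12 revolutions: L = 12·2πr = 0.288 m.

L ≈ 28.8 cm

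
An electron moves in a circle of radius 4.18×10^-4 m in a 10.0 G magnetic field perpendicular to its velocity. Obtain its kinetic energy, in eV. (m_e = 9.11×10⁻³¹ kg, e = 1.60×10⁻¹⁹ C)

K ≈ 0.0153 eV

v = qBr/m = (1×1.60×10^-19)(1.00×10^-3)(4.18×10^-4) / (9.11×10^-31) = 7.34×10^4 m/s.
K = ½mv² = 0.5·(9.11×10^-31)·(7.34×10^4)² = 2.45×10^-21 J = 0.0153 eV.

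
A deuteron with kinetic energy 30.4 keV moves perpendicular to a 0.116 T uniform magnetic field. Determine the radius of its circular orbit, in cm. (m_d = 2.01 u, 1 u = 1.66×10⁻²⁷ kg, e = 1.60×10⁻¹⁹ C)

Convert the energy: K = 30.4 keV = 4.86×10^-15 J.
v = √(2K/m) = √(2·4.86×10^-15/3.34×10^-27) = 1.71×10^6 m/s.
r = mv/(qB) = (3.34×10^-27)(1.71×10^6) / [(1×1.60×10^-19)(0.116)] = 0.307 m.

r ≈ 30.7 cm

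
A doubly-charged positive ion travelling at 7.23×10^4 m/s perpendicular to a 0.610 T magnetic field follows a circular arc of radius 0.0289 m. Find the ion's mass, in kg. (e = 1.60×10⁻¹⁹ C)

qvB = mv²/r ⇒ m = qBr/v.
m = (2×1.60×10^-19)(0.610)(0.0289) / (7.23×10^4) = 7.80×10^-26 kg.

m ≈ 7.80×10^-26 kg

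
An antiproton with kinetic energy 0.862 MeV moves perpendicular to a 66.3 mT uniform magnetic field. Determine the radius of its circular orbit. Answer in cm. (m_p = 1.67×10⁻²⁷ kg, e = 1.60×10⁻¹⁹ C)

r ≈ 202 cm

Convert the energy: K = 0.862 MeV = 1.38×10^-13 J.
v = √(2K/m) = √(2·1.38×10^-13/1.67×10^-27) = 1.29×10^7 m/s.
r = mv/(qB) = (1.67×10^-27)(1.29×10^7) / [(1×1.60×10^-19)(0.0663)] = 2.02 m.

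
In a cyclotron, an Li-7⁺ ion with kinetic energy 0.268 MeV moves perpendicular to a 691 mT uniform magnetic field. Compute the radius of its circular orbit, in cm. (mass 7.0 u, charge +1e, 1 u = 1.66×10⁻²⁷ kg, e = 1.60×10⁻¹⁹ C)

Convert the energy: K = 0.268 MeV = 4.29×10^-14 J.
v = √(2K/m) = √(2·4.29×10^-14/1.16×10^-26) = 2.72×10^6 m/s.
r = mv/(qB) = (1.16×10^-26)(2.72×10^6) / [(1×1.60×10^-19)(0.691)] = 0.286 m.

r ≈ 28.6 cm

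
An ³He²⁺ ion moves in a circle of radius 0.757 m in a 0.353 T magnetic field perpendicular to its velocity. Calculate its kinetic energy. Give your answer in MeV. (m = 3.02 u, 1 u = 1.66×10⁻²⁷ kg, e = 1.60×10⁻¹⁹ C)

v = qBr/m = (2×1.60×10^-19)(0.353)(0.757) / (5.01×10^-27) = 1.71×10^7 m/s.
K = ½mv² = 0.5·(5.01×10^-27)·(1.71×10^7)² = 7.29×10^-13 J = 4.56 MeV.

K ≈ 4.56 MeV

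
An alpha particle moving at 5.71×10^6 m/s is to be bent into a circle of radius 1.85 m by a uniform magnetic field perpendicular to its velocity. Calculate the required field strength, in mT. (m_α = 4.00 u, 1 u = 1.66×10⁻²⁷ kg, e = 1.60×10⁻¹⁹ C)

B ≈ 64.0 mT

qvB = mv²/r gives B = mv/(qr).
B = (6.64×10^-27)(5.71×10^6) / [(2×1.60×10^-19)(1.85)] = 0.0640 T.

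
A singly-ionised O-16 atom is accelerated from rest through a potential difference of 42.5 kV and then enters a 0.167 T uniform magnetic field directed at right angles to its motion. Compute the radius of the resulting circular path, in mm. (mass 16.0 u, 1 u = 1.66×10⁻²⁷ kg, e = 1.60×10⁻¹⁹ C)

r ≈ 711 mm

The kinetic energy gained is K = qV = (1×1.60×10^-19)(4.25×10^4) = 6.80×10^-15 J.
v = √(2K/m) = 7.16×10^5 m/s.
r = mv/(qB) = (2.66×10^-26)(7.16×10^5) / [(1×1.60×10^-19)(0.167)] = 0.711 m.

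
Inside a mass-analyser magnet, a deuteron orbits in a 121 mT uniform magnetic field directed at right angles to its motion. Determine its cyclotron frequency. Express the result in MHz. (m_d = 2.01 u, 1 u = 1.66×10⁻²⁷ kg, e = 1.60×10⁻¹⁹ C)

f ≈ 0.923 MHz

f = qB/(2πm) = (1×1.60×10^-19)(0.121) / [2π(3.34×10^-27)] = 9.23×10^5 Hz.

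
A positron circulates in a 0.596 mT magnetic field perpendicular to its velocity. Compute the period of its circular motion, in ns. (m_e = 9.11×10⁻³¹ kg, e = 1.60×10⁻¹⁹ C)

The cyclotron period is independent of speed: T = 2πm/(qB).
T = 2π(9.11×10^-31) / [(1×1.60×10^-19)(5.96×10^-4)] = 6.00×10^-8 s.

T ≈ 60.0 ns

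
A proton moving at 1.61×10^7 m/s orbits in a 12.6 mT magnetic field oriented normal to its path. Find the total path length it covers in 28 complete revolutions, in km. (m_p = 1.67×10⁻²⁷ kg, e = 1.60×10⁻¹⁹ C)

r = mv/(qB) = 13.3 m, so one revolution covers 2πr = 83.8 m.
In 28 revolutions: L = 28·2πr = 2350 m.

L ≈ 2.35 km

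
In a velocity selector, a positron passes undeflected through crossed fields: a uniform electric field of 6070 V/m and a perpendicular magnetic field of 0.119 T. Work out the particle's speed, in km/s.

v ≈ 51.0 km/s

For zero net force, qE = qvB, so v = E/B.
v = (6070) / (0.119) = 5.10×10^4 m/s.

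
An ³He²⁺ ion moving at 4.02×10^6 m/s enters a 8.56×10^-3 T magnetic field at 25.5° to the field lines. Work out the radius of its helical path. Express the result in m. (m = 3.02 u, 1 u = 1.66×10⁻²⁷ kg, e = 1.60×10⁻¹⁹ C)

Only the perpendicular component v⊥ = v sin25.5° = 1.73×10^6 m/s is bent by the field.
r = m v⊥ /(qB) = (5.01×10^-27)(1.73×10^6) / [(2×1.60×10^-19)(8.56×10^-3)] = 3.17 m.

r ≈ 3.17 m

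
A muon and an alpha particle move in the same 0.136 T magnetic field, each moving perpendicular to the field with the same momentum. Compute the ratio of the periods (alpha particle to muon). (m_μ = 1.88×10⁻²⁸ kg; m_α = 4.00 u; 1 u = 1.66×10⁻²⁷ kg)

ratio ≈ 17.7

T = 2πm/(qB) is independent of speed, so T₂/T₁ = (m₂/q₂)/(m₁/q₁).
T_{alpha particle}/T_{muon} = (6.64×10^-27/2e) / (1.88×10^-28/1e) = 17.7.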